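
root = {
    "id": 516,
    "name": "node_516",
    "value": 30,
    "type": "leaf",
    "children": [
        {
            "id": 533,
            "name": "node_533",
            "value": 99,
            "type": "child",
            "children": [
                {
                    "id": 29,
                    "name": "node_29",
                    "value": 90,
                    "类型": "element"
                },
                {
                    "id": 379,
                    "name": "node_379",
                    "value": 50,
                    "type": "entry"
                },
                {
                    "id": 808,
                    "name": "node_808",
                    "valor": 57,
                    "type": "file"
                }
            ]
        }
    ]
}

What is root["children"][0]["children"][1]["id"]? 379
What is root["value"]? 30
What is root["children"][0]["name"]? "node_533"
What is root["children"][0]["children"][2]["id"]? 808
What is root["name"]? "node_516"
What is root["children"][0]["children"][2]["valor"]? 57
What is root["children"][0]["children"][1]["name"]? "node_379"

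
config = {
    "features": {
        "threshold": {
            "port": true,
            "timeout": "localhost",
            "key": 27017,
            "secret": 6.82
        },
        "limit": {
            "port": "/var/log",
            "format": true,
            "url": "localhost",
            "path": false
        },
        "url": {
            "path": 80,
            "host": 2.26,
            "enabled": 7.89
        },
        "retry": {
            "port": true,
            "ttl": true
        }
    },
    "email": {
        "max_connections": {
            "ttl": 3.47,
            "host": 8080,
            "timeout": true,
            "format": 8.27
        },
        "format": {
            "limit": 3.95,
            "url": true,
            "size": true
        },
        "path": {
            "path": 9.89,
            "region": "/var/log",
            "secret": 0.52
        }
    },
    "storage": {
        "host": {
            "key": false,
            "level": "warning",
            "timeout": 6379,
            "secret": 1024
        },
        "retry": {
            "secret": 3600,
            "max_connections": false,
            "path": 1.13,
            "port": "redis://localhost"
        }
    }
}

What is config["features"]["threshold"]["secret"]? 6.82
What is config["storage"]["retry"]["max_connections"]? False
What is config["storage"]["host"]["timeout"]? 6379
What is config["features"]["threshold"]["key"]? 27017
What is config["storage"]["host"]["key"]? False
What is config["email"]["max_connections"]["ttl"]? 3.47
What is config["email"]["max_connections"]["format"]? 8.27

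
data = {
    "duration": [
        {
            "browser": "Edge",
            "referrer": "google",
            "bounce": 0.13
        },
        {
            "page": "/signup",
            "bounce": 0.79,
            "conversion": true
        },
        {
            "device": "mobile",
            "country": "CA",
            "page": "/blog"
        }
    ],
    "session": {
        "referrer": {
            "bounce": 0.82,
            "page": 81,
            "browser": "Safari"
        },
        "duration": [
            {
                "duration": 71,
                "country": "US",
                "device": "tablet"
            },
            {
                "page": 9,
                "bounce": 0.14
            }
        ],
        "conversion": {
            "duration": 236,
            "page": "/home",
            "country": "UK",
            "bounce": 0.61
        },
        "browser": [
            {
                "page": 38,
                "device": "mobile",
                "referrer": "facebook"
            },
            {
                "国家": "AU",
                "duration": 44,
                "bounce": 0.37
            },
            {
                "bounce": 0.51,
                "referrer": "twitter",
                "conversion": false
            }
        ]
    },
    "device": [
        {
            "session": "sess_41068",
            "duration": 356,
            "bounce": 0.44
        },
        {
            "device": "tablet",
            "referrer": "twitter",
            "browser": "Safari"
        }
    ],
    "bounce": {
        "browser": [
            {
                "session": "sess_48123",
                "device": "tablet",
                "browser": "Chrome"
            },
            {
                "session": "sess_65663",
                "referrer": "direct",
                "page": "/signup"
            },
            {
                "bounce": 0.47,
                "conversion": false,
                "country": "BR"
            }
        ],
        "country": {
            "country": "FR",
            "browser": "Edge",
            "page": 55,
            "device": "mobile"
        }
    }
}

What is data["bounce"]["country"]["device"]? "mobile"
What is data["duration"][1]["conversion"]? True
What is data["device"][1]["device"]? "tablet"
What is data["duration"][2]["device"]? "mobile"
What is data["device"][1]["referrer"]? "twitter"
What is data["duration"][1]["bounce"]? 0.79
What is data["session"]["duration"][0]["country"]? "US"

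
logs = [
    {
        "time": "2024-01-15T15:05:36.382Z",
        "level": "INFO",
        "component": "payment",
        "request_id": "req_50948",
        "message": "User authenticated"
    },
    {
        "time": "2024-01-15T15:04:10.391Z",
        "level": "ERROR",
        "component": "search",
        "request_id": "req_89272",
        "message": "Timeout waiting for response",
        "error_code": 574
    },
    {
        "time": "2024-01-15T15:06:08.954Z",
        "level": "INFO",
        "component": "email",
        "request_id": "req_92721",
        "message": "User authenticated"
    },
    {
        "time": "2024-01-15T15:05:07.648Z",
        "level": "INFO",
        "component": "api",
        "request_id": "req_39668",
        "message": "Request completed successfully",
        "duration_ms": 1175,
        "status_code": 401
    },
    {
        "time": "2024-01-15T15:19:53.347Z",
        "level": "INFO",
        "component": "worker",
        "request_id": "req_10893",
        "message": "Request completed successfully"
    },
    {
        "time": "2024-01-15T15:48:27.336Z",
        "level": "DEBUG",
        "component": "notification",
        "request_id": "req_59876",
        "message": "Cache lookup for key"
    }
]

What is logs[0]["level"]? "INFO"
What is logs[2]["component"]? "email"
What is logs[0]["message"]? "User authenticated"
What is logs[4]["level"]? "INFO"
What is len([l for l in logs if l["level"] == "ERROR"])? 1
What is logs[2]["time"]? "2024-01-15T15:06:08.954Z"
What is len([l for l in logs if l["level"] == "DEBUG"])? 1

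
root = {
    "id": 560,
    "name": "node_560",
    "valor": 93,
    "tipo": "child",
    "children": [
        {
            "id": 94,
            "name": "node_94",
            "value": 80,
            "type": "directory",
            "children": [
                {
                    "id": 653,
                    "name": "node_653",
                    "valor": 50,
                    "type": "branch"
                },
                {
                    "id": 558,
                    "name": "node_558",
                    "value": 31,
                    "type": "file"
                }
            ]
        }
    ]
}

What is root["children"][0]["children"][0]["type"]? "branch"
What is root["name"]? "node_560"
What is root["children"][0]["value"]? 80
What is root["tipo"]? "child"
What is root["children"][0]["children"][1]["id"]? 558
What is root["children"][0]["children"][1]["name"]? "node_558"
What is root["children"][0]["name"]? "node_94"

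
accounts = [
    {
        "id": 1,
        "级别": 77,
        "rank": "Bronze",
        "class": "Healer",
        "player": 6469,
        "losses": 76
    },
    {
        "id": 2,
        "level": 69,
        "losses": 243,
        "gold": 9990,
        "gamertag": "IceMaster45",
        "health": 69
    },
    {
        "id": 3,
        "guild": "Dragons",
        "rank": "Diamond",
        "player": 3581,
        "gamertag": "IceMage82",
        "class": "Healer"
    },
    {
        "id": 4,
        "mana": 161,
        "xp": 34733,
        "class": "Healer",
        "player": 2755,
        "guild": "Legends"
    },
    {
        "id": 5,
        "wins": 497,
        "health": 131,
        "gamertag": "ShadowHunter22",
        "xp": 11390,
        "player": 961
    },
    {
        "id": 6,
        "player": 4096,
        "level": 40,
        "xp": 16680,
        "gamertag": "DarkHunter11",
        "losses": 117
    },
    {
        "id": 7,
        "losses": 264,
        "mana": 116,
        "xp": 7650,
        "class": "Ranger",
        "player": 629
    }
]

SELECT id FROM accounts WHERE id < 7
[1, 2, 3, 4, 5, 6]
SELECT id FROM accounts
[1, 2, 3, 4, 5, 6, 7]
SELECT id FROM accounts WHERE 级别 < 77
[]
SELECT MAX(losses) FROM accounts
264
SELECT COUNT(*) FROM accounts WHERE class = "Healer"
3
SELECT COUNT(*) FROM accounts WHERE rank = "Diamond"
1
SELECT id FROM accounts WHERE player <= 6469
[1, 3, 4, 5, 6, 7]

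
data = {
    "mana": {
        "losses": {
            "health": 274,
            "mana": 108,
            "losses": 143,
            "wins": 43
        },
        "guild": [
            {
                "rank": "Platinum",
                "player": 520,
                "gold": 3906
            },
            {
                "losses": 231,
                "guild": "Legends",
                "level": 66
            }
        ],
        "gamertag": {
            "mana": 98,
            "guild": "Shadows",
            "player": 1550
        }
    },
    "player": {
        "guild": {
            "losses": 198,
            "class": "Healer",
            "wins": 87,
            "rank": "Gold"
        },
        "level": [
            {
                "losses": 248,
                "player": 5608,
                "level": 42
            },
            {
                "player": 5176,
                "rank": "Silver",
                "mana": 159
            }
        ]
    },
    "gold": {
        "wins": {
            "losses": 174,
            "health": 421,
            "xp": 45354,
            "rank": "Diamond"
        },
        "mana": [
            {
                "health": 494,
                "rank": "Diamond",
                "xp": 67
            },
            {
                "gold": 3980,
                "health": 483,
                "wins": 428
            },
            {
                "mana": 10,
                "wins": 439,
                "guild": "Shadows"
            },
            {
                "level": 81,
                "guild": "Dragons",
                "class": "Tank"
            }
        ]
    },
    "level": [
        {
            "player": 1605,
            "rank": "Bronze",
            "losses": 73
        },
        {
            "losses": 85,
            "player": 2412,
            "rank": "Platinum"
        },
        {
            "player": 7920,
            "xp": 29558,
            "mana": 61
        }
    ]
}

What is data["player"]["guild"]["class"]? "Healer"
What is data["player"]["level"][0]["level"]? 42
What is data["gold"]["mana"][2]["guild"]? "Shadows"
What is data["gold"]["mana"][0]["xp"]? 67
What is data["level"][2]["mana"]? 61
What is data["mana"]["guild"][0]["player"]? 520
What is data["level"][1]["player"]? 2412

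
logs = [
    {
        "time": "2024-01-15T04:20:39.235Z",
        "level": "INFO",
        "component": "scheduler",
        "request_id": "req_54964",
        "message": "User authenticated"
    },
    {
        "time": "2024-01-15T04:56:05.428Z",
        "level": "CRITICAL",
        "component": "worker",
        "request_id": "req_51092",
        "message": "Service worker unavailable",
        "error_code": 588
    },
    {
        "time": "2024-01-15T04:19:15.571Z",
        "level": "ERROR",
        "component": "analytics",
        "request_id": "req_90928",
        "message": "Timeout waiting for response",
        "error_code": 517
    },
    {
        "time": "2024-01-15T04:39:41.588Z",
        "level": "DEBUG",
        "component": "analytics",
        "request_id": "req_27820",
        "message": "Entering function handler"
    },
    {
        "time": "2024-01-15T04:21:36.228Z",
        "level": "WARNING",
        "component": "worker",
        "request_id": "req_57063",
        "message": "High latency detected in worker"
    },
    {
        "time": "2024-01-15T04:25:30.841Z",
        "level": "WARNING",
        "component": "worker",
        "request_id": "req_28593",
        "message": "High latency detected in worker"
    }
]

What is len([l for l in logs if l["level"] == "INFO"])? 1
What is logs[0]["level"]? "INFO"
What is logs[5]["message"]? "High latency detected in worker"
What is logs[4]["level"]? "WARNING"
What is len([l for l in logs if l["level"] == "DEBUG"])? 1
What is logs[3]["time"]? "2024-01-15T04:39:41.588Z"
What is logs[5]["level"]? "WARNING"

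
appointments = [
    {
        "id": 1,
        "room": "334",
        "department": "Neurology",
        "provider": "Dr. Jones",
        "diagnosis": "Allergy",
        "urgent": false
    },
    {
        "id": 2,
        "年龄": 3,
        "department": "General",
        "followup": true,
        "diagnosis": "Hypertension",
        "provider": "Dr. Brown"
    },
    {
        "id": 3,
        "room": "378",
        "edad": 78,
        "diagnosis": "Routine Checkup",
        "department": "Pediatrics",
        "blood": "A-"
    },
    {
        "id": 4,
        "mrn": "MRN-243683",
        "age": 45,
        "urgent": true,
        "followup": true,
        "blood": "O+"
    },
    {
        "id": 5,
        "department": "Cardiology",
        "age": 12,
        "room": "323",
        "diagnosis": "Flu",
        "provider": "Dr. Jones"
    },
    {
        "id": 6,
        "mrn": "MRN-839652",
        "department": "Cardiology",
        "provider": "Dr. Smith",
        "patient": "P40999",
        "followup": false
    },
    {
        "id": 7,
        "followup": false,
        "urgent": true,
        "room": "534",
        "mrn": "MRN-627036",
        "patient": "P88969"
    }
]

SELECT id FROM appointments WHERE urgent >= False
[1, 4, 7]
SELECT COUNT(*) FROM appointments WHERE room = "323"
1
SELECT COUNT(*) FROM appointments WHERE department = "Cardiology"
2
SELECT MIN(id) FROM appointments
1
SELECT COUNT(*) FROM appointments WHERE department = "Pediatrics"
1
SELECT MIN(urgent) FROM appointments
False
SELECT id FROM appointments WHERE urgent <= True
[1, 4, 7]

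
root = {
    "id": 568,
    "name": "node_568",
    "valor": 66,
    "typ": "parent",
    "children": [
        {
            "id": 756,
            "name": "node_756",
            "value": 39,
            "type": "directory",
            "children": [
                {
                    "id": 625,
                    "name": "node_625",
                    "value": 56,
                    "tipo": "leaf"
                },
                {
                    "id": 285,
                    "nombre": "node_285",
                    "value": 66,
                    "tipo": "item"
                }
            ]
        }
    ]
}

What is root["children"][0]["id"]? 756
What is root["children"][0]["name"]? "node_756"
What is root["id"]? 568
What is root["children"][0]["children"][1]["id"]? 285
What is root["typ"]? "parent"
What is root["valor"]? 66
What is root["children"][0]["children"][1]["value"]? 66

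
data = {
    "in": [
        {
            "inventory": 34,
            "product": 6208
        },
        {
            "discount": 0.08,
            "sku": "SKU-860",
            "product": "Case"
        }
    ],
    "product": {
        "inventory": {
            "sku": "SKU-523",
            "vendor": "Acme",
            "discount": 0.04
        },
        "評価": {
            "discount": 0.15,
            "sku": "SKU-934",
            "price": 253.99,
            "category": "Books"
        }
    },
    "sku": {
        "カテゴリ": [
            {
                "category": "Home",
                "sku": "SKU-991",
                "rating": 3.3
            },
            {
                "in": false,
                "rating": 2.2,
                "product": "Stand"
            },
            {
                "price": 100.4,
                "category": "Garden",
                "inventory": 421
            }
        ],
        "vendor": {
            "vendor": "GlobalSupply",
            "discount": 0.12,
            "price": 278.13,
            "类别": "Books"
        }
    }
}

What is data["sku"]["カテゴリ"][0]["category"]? "Home"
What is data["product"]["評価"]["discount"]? 0.15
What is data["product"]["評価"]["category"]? "Books"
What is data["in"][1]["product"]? "Case"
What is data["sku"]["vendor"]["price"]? 278.13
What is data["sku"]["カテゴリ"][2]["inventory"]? 421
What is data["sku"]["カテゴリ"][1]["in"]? False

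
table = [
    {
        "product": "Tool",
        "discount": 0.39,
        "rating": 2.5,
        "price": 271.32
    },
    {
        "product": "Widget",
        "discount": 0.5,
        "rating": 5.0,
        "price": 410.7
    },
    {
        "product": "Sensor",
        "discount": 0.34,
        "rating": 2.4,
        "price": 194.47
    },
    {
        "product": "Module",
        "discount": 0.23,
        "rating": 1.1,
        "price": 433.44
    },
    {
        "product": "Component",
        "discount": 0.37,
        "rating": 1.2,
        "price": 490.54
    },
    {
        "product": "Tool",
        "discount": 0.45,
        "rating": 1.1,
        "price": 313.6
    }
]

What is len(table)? 6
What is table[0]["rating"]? 2.5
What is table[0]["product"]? "Tool"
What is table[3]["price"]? 433.44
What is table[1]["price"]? 410.7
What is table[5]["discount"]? 0.45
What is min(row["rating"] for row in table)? 1.1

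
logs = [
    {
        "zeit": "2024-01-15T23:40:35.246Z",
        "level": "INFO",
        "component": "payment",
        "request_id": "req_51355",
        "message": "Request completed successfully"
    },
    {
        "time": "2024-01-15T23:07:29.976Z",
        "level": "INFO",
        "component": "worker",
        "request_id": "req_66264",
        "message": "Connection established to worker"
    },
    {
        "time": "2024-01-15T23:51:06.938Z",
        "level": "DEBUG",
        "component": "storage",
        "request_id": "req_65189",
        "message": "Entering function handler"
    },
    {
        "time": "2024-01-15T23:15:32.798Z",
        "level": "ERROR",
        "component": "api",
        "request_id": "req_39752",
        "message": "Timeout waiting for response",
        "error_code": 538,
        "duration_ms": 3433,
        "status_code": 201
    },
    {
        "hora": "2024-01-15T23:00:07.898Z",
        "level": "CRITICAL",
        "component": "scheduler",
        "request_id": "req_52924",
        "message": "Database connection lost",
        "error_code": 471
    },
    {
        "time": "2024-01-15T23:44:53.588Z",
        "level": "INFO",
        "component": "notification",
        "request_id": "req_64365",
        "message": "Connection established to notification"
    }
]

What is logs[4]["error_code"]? 471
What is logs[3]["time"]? "2024-01-15T23:15:32.798Z"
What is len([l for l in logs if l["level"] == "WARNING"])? 0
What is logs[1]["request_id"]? "req_66264"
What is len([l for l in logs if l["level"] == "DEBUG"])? 1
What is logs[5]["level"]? "INFO"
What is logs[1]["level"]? "INFO"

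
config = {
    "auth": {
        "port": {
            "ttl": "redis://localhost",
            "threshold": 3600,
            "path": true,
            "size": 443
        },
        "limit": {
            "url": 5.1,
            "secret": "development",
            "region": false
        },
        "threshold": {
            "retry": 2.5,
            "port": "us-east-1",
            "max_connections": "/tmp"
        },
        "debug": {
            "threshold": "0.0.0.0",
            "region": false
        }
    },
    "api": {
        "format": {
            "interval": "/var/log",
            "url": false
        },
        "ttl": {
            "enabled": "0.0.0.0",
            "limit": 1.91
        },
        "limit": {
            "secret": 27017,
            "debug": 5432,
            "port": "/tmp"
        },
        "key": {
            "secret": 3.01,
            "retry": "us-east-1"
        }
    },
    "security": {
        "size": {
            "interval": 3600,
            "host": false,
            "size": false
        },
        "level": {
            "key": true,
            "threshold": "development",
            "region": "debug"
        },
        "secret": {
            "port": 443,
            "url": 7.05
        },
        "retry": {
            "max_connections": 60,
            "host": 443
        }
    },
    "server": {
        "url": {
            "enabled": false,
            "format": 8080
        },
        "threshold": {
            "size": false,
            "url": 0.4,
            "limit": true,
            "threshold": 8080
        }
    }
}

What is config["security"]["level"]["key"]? True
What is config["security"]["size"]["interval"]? 3600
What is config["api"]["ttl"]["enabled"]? "0.0.0.0"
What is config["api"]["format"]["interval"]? "/var/log"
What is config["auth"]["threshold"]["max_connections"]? "/tmp"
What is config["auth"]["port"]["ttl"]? "redis://localhost"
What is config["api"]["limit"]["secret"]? 27017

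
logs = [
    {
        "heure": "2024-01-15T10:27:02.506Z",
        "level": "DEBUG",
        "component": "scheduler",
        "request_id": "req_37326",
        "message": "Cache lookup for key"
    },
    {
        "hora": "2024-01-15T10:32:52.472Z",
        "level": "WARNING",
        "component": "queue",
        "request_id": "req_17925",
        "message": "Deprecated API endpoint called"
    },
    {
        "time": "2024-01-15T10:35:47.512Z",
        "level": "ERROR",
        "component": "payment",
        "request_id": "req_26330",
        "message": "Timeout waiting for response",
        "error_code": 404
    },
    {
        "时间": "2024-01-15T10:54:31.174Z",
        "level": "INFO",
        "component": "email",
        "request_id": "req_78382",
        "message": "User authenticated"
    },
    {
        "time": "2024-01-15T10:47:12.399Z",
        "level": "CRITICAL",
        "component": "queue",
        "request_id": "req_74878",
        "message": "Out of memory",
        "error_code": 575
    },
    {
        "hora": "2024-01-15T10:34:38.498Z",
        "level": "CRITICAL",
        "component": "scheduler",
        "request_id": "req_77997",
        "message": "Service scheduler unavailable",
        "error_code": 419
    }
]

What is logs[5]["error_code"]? 419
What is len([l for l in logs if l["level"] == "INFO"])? 1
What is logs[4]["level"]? "CRITICAL"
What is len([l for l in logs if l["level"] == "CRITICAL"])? 2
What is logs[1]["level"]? "WARNING"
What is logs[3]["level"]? "INFO"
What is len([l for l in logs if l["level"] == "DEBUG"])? 1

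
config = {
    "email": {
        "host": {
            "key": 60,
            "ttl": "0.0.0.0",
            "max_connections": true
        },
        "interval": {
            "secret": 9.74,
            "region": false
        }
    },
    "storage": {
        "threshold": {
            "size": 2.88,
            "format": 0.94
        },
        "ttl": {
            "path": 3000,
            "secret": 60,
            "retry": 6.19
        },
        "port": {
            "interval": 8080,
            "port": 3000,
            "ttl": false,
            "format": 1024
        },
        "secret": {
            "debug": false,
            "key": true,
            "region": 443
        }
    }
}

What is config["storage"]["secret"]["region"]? 443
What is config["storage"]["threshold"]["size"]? 2.88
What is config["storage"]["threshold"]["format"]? 0.94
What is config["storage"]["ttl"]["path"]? 3000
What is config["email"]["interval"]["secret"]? 9.74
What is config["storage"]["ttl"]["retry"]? 6.19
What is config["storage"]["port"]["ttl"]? False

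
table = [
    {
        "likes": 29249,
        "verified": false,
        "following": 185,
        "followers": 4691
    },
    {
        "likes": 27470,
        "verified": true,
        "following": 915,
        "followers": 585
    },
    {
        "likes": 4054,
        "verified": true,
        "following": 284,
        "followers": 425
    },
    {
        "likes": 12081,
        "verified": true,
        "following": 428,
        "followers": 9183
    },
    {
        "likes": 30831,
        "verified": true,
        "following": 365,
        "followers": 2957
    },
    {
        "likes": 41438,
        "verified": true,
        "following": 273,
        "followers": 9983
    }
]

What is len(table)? 6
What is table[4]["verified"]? True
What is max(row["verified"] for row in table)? True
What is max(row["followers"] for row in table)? 9983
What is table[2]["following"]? 284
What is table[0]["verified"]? False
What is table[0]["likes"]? 29249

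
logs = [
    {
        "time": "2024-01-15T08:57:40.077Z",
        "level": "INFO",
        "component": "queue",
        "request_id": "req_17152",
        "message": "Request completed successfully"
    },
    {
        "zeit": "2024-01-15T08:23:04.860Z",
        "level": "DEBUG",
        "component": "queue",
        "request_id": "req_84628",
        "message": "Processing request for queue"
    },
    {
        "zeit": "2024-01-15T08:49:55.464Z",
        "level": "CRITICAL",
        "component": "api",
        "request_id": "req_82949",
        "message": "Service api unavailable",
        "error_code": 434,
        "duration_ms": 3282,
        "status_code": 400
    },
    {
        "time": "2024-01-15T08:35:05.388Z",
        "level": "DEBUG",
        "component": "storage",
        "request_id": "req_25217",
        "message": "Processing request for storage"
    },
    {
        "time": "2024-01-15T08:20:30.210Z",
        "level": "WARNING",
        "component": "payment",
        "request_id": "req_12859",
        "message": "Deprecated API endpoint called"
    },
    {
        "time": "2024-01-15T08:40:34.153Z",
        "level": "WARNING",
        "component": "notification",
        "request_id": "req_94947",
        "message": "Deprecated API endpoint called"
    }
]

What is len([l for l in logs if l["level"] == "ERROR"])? 0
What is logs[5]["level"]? "WARNING"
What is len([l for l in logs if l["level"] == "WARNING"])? 2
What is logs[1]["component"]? "queue"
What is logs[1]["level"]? "DEBUG"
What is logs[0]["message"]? "Request completed successfully"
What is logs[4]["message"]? "Deprecated API endpoint called"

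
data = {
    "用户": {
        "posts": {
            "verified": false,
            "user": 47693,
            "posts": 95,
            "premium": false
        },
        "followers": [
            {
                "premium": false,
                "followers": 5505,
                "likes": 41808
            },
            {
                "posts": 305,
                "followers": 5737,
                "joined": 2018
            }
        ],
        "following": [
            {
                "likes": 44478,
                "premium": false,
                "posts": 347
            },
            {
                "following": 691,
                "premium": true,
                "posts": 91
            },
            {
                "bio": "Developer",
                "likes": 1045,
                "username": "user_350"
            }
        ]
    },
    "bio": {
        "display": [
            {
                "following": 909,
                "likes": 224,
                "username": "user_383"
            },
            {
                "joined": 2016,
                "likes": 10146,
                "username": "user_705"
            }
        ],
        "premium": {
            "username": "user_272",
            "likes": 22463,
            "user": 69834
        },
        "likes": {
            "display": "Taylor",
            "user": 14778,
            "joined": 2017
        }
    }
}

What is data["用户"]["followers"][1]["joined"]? 2018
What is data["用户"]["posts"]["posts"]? 95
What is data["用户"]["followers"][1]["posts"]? 305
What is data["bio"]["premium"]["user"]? 69834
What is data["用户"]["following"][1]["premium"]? True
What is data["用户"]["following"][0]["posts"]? 347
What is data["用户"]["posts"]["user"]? 47693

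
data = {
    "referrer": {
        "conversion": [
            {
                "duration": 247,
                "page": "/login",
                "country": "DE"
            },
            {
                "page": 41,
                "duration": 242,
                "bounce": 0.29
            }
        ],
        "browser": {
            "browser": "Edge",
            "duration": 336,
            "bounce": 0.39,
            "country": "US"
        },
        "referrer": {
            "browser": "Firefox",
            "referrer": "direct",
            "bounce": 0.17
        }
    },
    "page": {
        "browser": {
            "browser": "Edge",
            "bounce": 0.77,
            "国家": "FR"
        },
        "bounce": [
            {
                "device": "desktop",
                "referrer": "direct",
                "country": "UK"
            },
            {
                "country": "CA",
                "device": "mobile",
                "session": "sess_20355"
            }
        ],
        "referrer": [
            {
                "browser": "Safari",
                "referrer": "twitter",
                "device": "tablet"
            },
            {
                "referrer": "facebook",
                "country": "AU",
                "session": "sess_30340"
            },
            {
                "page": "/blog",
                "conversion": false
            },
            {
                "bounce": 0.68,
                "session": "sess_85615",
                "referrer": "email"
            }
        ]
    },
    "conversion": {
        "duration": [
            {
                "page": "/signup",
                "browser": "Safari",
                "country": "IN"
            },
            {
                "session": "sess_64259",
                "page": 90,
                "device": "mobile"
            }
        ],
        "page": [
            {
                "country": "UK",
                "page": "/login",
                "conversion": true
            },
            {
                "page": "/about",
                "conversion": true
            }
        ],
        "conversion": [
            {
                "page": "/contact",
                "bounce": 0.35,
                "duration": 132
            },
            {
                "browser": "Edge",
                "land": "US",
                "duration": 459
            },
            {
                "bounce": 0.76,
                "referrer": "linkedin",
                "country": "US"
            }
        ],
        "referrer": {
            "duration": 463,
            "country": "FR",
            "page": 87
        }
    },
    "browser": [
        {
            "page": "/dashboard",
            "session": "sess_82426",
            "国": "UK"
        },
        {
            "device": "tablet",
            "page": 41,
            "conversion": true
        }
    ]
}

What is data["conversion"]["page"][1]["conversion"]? True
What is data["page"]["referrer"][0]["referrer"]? "twitter"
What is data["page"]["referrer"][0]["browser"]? "Safari"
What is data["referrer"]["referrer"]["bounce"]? 0.17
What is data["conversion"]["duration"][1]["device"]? "mobile"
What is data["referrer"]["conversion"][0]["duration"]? 247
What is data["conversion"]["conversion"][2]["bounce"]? 0.76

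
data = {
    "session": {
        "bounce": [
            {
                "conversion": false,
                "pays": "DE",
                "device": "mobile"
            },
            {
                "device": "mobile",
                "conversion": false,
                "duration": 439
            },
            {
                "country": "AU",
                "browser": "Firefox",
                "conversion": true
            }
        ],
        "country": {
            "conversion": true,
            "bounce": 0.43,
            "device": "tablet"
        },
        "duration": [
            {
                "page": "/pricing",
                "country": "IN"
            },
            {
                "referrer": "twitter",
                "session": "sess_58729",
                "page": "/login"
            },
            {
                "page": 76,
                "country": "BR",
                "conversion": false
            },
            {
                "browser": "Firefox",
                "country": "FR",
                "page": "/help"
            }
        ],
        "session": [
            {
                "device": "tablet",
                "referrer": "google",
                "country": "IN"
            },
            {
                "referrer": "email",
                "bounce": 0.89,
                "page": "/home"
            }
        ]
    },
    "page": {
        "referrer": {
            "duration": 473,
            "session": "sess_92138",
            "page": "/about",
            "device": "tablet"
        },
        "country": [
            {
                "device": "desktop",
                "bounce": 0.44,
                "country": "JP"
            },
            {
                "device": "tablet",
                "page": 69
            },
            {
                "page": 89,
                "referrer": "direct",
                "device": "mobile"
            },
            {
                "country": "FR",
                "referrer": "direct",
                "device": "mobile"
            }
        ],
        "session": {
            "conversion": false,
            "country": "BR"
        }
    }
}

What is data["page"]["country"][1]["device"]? "tablet"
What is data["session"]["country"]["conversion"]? True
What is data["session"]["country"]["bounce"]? 0.43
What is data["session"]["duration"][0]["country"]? "IN"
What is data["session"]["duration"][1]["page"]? "/login"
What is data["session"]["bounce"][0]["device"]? "mobile"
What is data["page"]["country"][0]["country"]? "JP"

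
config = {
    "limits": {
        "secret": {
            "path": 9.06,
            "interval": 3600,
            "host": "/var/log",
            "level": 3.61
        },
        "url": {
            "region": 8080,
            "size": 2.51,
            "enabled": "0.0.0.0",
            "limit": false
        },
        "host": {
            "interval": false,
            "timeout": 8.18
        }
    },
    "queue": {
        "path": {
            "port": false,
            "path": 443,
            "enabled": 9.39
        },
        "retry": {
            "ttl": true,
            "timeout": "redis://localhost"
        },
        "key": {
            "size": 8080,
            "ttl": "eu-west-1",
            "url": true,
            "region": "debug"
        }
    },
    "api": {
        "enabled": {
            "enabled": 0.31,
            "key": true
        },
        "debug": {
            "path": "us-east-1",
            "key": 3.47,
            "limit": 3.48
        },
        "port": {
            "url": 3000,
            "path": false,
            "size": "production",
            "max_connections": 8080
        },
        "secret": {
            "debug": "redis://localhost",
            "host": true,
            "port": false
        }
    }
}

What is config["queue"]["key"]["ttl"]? "eu-west-1"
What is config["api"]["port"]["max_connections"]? 8080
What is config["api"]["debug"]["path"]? "us-east-1"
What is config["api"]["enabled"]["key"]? True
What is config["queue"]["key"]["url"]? True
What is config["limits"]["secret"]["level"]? 3.61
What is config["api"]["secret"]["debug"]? "redis://localhost"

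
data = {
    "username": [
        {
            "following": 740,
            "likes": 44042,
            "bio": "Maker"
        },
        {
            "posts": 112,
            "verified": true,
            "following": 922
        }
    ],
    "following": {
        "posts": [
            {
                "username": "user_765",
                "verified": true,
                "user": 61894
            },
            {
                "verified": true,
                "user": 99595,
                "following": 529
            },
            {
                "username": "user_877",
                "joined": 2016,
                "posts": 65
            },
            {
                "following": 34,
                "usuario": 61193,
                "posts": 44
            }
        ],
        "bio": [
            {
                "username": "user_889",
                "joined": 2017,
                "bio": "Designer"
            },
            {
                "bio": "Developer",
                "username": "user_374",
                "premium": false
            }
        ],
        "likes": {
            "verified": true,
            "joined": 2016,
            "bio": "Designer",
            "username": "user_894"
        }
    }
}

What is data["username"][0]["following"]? 740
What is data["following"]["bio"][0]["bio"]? "Designer"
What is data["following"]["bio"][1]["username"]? "user_374"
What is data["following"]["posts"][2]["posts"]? 65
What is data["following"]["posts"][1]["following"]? 529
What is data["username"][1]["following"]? 922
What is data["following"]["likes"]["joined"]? 2016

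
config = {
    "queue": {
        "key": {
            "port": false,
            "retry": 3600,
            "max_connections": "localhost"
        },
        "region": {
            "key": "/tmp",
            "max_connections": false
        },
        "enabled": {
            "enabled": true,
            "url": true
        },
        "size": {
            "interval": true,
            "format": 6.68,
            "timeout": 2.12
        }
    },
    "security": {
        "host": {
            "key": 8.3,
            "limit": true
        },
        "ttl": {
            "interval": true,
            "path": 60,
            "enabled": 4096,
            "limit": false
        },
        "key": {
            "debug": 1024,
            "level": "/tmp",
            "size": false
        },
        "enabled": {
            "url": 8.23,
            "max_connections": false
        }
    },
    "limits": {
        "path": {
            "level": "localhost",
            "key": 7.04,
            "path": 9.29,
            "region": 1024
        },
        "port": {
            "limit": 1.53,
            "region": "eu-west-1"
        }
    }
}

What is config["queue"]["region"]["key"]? "/tmp"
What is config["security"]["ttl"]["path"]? 60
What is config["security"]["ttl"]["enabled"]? 4096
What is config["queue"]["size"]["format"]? 6.68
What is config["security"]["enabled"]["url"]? 8.23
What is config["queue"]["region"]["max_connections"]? False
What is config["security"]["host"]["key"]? 8.3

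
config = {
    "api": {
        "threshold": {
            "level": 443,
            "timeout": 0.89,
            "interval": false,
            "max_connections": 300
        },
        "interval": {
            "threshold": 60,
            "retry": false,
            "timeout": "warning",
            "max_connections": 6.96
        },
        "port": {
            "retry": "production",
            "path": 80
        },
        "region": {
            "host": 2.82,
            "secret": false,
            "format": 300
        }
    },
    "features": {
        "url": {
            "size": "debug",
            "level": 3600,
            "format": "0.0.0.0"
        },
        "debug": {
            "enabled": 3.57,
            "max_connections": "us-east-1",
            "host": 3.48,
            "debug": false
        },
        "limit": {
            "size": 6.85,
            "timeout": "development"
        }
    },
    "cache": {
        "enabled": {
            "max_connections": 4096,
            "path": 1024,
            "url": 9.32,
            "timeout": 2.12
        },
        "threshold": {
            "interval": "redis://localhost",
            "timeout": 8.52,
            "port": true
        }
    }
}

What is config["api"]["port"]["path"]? 80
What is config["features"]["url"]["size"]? "debug"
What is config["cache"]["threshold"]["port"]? True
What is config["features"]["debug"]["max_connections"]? "us-east-1"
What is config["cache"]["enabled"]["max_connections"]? 4096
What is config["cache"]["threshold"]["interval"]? "redis://localhost"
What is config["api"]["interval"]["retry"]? False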